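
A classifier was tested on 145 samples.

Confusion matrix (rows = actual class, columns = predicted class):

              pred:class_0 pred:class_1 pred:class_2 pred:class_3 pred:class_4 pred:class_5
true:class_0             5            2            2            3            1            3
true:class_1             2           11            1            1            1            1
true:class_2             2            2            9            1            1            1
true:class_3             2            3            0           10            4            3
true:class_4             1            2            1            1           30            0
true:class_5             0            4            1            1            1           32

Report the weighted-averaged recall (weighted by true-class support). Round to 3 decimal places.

Per-class recall (TP/(TP+FN)):
  class_0: TP=5, FN=2+2+3+1+3=11 → 5/16 = 0.3125
  class_1: TP=11, FN=2+1+1+1+1=6 → 11/17 = 0.6471
  class_2: TP=9, FN=2+2+1+1+1=7 → 9/16 = 0.5625
  class_3: TP=10, FN=2+3+0+4+3=12 → 10/22 = 0.4545
  class_4: TP=30, FN=1+2+1+1+0=5 → 30/35 = 0.8571
  class_5: TP=32, FN=0+4+1+1+1=7 → 32/39 = 0.8205
Weighted-recall = Σ (supportᵢ/N)·recallᵢ with N=145: (16/145)·0.3125 + (17/145)·0.6471 + (16/145)·0.5625 + (22/145)·0.4545 + (35/145)·0.8571 + (39/145)·0.8205 = 0.669

0.669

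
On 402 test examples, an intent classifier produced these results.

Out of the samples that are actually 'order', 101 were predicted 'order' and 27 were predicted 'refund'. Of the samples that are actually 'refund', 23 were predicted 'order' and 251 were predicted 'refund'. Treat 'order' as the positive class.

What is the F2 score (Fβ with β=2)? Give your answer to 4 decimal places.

Fβ = (1+β²)·TP / ((1+β²)·TP + β²·FN + FP), with β²=4
= 5·101 / (5·101 + 4·27 + 23) = 0.7940

0.7940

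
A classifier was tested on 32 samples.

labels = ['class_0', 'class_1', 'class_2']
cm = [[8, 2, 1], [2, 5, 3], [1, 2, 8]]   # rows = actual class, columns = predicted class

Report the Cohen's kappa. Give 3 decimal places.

0.483

Observed agreement pₒ = trace/N = 21/32 = 0.6563
Expected agreement pₑ = Σ (rowᵢ·colᵢ)/N² = (11·11 + 10·9 + 11·12)/32² = 0.3350
κ = (pₒ − pₑ)/(1 − pₑ) = (0.6563 − 0.3350)/(1 − 0.3350) = 0.483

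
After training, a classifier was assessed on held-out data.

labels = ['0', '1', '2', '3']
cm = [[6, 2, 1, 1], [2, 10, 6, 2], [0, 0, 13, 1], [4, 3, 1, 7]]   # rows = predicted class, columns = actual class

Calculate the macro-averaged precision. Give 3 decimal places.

0.624

Per-class precision (TP/(TP+FP)):
  0: TP=6, FP=2+1+1=4 → 6/10 = 0.6000
  1: TP=10, FP=2+6+2=10 → 10/20 = 0.5000
  2: TP=13, FP=0+0+1=1 → 13/14 = 0.9286
  3: TP=7, FP=4+3+1=8 → 7/15 = 0.4667
Macro-precision = mean = (0.6000 + 0.5000 + 0.9286 + 0.4667) / 4 = 0.624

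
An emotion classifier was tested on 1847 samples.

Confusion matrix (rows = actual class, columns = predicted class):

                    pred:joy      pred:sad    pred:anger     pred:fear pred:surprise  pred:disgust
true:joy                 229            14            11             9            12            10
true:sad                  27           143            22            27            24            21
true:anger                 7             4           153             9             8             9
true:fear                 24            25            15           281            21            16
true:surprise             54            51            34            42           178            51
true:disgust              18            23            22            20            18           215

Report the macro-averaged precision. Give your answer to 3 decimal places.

0.643

Per-class precision (TP/(TP+FP)):
  joy: TP=229, FP=27+7+24+54+18=130 → 229/359 = 0.6379
  sad: TP=143, FP=14+4+25+51+23=117 → 143/260 = 0.5500
  anger: TP=153, FP=11+22+15+34+22=104 → 153/257 = 0.5953
  fear: TP=281, FP=9+27+9+42+20=107 → 281/388 = 0.7242
  surprise: TP=178, FP=12+24+8+21+18=83 → 178/261 = 0.6820
  disgust: TP=215, FP=10+21+9+16+51=107 → 215/322 = 0.6677
Macro-precision = mean = (0.6379 + 0.5500 + 0.5953 + 0.7242 + 0.6820 + 0.6677) / 6 = 0.643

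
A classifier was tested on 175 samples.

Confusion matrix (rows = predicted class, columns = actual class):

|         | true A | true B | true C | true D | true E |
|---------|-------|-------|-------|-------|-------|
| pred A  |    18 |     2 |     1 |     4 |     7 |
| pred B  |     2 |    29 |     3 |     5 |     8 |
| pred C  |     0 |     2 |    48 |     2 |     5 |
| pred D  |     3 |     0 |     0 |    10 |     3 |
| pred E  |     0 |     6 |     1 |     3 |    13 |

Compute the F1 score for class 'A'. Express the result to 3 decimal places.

0.655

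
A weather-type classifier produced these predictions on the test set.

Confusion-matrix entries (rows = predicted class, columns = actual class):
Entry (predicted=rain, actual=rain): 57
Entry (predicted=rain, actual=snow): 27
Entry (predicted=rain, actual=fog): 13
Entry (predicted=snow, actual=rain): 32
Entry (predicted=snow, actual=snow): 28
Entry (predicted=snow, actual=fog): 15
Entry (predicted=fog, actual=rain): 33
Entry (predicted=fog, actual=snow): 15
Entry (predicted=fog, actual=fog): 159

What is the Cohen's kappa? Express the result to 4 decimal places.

0.4176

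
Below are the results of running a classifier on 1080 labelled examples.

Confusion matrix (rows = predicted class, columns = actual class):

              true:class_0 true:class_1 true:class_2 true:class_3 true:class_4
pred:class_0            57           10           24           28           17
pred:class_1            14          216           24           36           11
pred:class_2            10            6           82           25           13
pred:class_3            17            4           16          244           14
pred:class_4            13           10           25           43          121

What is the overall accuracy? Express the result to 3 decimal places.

Accuracy = trace / total = (57+216+82+244+121=720) / 1080 = 720/1080 = 0.667

0.667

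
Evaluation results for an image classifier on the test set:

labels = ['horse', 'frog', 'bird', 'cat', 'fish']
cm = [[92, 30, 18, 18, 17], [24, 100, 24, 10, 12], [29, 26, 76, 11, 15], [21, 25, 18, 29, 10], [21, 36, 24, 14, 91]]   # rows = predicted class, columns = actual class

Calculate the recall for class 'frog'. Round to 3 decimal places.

0.461

Treat 'frog' as positive and all other classes as negative.
recall = TP/(TP+FN).
frog: TP=100, FN=30+26+25+36=117 → 100/217 = 0.4608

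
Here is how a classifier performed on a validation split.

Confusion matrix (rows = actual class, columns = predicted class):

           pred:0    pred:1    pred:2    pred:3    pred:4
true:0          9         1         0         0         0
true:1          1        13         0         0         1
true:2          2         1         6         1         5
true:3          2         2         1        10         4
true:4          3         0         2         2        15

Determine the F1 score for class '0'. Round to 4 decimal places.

0.6667

Treat '0' as positive and all other classes as negative.
F1 score = 2·TP/(2·TP+FP+FN).
0: TP=9, FP=1+2+2+3=8, FN=1+0+0+0=1 → 18/27 = 0.66667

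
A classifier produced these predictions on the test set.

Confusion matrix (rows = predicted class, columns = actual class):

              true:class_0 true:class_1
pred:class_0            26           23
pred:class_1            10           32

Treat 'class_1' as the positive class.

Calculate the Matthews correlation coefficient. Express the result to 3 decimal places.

0.298

MCC = (TP·TN − FP·FN) / √((TP+FP)(TP+FN)(TN+FP)(TN+FN))
Numerator = 32·26 − 10·23 = 602
Denominator = √(42·55·36·49) = √4074840 = 2018.6233
MCC = 602 / 2018.6233 = 0.298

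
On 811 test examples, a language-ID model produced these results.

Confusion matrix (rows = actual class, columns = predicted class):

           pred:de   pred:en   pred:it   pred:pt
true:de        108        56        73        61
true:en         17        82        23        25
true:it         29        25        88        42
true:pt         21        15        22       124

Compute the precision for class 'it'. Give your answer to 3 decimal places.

0.427

One-vs-rest for 'it': TP = diagonal; FP = other classes predicted 'it'; FN = 'it' predicted as other.
precision = TP/(TP+FP).
it: TP=88, FP=73+23+22=118 → 88/206 = 0.4272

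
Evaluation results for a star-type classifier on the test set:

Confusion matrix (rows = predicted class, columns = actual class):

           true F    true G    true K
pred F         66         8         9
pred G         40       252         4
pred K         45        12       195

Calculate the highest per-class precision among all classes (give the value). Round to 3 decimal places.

Per-class precision (TP/(TP+FP)):
  F: TP=66, FP=8+9=17 → 66/83 = 0.7952
  G: TP=252, FP=40+4=44 → 252/296 = 0.8514
  K: TP=195, FP=45+12=57 → 195/252 = 0.7738
Highest is class 'G' with precision = 0.851.

0.851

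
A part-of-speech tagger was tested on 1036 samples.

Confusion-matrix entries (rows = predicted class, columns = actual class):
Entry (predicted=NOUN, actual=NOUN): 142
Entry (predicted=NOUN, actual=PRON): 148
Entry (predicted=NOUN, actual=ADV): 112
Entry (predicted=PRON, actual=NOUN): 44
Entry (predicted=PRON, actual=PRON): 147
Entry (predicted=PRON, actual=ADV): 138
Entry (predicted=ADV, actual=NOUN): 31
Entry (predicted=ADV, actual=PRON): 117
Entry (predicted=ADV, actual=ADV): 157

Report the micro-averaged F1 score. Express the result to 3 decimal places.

0.431

Micro-averaging pools counts across classes: ΣTP=446, ΣFP=590, ΣFN=590.
Micro-F1 score = 2·TP/(2·TP+FP+FN) on pooled counts = 0.431 (equals overall accuracy in single-label multiclass).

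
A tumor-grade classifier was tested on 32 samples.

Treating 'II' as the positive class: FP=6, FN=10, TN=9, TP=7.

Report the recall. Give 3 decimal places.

Recall = TP/(TP+FN) = 7/(7+10) = 7/17 = 0.412

0.412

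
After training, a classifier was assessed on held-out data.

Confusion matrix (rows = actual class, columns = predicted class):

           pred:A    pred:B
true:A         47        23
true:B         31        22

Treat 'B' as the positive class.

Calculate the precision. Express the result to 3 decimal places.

0.489

Precision = TP/(TP+FP) = 22/(22+23) = 22/45 = 0.489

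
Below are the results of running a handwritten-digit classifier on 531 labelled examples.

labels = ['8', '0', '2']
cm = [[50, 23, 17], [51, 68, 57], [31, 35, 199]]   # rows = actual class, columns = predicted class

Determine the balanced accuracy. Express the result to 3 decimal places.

Balanced accuracy = mean of per-class recall.
  8: recall = 50/90 = 0.5556
  0: recall = 68/176 = 0.3864
  2: recall = 199/265 = 0.7509
Mean = (0.5556 + 0.3864 + 0.7509) / 3 = 0.564

0.564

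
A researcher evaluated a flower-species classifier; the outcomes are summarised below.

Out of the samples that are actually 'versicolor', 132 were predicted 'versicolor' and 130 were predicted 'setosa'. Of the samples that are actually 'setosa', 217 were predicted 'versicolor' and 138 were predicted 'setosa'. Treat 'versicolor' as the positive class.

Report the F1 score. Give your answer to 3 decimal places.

0.432

Precision = TP/(TP+FP) = 132/349 = 0.3782
Recall = TP/(TP+FN) = 132/262 = 0.5038
F1 = 2·TP/(2·TP+FP+FN) = 264/611 = 0.432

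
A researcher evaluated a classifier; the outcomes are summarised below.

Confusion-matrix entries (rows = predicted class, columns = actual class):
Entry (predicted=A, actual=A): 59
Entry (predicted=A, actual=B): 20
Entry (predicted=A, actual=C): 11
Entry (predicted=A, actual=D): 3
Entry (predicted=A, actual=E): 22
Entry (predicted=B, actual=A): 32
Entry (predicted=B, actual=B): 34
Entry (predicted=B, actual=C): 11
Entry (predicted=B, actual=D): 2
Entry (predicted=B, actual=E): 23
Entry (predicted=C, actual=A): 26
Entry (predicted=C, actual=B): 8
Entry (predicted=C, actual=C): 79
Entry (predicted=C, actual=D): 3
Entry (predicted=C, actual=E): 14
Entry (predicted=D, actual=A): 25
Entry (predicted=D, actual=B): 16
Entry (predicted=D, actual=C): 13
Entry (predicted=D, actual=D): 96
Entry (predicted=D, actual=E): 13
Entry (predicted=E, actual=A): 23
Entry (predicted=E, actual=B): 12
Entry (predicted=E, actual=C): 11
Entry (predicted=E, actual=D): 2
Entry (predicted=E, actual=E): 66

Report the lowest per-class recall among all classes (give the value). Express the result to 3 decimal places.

0.358

Per-class recall (TP/(TP+FN)):
  A: TP=59, FN=32+26+25+23=106 → 59/165 = 0.3576
  B: TP=34, FN=20+8+16+12=56 → 34/90 = 0.3778
  C: TP=79, FN=11+11+13+11=46 → 79/125 = 0.6320
  D: TP=96, FN=3+2+3+2=10 → 96/106 = 0.9057
  E: TP=66, FN=22+23+14+13=72 → 66/138 = 0.4783
Lowest is class 'A' with recall = 0.358.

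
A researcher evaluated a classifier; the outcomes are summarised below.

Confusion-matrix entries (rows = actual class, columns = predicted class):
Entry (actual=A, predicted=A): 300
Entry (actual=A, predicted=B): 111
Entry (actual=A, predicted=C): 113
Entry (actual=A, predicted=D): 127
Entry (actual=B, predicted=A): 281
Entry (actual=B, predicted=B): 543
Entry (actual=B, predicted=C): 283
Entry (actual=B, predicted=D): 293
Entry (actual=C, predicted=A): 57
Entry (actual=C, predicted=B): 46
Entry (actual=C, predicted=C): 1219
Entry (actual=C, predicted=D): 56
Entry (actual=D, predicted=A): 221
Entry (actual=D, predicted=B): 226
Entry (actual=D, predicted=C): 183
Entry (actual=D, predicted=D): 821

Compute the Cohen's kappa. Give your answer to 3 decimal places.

Observed agreement pₒ = trace/N = 2883/4880 = 0.5908
Expected agreement pₑ = Σ (rowᵢ·colᵢ)/N² = (651·859 + 1400·926 + 1378·1798 + 1451·1297)/4880² = 0.2610
κ = (pₒ − pₑ)/(1 − pₑ) = (0.5908 − 0.2610)/(1 − 0.2610) = 0.446

0.446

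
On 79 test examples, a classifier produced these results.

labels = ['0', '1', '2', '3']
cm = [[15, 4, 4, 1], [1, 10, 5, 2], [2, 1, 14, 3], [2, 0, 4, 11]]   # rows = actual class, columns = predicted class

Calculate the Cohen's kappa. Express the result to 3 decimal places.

Observed agreement pₒ = trace/N = 50/79 = 0.6329
Expected agreement pₑ = Σ (rowᵢ·colᵢ)/N² = (24·20 + 18·15 + 20·27 + 17·17)/79² = 0.2530
κ = (pₒ − pₑ)/(1 − pₑ) = (0.6329 − 0.2530)/(1 − 0.2530) = 0.509

0.509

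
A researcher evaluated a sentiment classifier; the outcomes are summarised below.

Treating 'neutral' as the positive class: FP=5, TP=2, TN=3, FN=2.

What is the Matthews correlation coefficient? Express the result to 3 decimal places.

-0.120

MCC = (TP·TN − FP·FN) / √((TP+FP)(TP+FN)(TN+FP)(TN+FN))
Numerator = 2·3 − 5·2 = -4
Denominator = √(7·4·8·5) = √1120 = 33.4664
MCC = -4 / 33.4664 = -0.120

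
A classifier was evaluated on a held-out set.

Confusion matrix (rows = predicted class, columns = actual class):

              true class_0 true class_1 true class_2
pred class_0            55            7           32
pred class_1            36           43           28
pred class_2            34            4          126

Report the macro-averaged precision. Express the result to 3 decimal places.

0.585

Per-class precision (TP/(TP+FP)):
  class_0: TP=55, FP=7+32=39 → 55/94 = 0.5851
  class_1: TP=43, FP=36+28=64 → 43/107 = 0.4019
  class_2: TP=126, FP=34+4=38 → 126/164 = 0.7683
Macro-precision = mean = (0.5851 + 0.4019 + 0.7683) / 3 = 0.585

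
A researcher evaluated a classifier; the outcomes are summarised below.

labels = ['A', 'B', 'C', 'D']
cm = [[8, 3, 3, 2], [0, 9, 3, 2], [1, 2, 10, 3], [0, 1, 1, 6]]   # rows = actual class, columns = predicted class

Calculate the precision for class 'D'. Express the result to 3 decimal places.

0.462

Take TP from the diagonal, FP from the rest of the 'D' prediction marginal, FN from the rest of the 'D' actual marginal.
precision = TP/(TP+FP).
D: TP=6, FP=2+2+3=7 → 6/13 = 0.4615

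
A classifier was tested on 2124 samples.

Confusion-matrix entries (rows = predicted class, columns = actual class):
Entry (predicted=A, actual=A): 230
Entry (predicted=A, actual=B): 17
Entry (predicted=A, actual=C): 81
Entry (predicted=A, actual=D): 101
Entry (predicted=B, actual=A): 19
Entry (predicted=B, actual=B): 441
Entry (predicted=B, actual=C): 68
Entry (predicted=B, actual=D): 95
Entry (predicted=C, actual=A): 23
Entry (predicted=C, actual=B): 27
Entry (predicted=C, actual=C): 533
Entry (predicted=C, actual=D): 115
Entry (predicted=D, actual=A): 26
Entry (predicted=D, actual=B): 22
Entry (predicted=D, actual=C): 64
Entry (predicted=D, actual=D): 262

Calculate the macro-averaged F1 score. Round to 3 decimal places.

0.676

Per-class F1 score (2·TP/(2·TP+FP+FN)):
  A: TP=230, FP=17+81+101=199, FN=19+23+26=68 → 460/727 = 0.6327
  B: TP=441, FP=19+68+95=182, FN=17+27+22=66 → 882/1130 = 0.7805
  C: TP=533, FP=23+27+115=165, FN=81+68+64=213 → 1066/1444 = 0.7382
  D: TP=262, FP=26+22+64=112, FN=101+95+115=311 → 524/947 = 0.5533
Macro-F1 score = mean = (0.6327 + 0.7805 + 0.7382 + 0.5533) / 4 = 0.676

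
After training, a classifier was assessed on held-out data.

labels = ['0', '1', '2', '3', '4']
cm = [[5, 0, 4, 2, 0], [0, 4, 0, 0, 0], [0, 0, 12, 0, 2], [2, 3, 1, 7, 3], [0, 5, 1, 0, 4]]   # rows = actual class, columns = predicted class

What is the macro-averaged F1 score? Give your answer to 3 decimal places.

Per-class F1 score (2·TP/(2·TP+FP+FN)):
  0: TP=5, FP=0+0+2+0=2, FN=0+4+2+0=6 → 10/18 = 0.5556
  1: TP=4, FP=0+0+3+5=8, FN=0+0+0+0=0 → 8/16 = 0.5000
  2: TP=12, FP=4+0+1+1=6, FN=0+0+0+2=2 → 24/32 = 0.7500
  3: TP=7, FP=2+0+0+0=2, FN=2+3+1+3=9 → 14/25 = 0.5600
  4: TP=4, FP=0+0+2+3=5, FN=0+5+1+0=6 → 8/19 = 0.4211
Macro-F1 score = mean = (0.5556 + 0.5000 + 0.7500 + 0.5600 + 0.4211) / 5 = 0.557

0.557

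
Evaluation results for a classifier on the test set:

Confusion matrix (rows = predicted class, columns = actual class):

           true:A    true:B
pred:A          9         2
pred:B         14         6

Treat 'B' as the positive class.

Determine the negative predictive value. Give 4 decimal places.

NPV = TN/(TN+FN) = 9/(9+2) = 0.8182

0.8182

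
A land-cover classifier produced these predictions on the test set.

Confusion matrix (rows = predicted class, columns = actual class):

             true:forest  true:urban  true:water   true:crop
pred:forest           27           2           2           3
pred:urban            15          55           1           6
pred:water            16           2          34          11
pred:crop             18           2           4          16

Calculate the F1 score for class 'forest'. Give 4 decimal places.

One-vs-rest for 'forest': TP = diagonal; FP = other classes predicted 'forest'; FN = 'forest' predicted as other.
F1 score = 2·TP/(2·TP+FP+FN).
forest: TP=27, FP=2+2+3=7, FN=15+16+18=49 → 54/110 = 0.49091

0.4909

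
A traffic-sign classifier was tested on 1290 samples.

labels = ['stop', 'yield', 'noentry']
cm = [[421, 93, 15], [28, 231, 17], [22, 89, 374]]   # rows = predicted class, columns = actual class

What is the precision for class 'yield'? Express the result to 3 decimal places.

precision = TP/(TP+FP).
yield: TP=231, FP=28+17=45 → 231/276 = 0.8370

0.837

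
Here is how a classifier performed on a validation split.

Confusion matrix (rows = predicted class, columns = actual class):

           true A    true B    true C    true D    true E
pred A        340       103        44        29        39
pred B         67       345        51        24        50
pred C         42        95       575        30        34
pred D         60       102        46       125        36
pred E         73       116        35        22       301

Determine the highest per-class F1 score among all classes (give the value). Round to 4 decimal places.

0.7531

Per-class F1 score (2·TP/(2·TP+FP+FN)):
  A: TP=340, FP=103+44+29+39=215, FN=67+42+60+73=242 → 680/1137 = 0.59807
  B: TP=345, FP=67+51+24+50=192, FN=103+95+102+116=416 → 690/1298 = 0.53159
  C: TP=575, FP=42+95+30+34=201, FN=44+51+46+35=176 → 1150/1527 = 0.75311
  D: TP=125, FP=60+102+46+36=244, FN=29+24+30+22=105 → 250/599 = 0.41736
  E: TP=301, FP=73+116+35+22=246, FN=39+50+34+36=159 → 602/1007 = 0.59782
Highest is class 'C' with F1 score = 0.7531.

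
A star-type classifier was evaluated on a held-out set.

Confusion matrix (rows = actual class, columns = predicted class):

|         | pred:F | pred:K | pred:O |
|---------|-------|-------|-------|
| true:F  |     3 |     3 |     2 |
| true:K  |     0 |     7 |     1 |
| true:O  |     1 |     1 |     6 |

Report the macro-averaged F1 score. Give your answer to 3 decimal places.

0.648

Per-class F1 score (2·TP/(2·TP+FP+FN)):
  F: TP=3, FP=0+1=1, FN=3+2=5 → 6/12 = 0.5000
  K: TP=7, FP=3+1=4, FN=0+1=1 → 14/19 = 0.7368
  O: TP=6, FP=2+1=3, FN=1+1=2 → 12/17 = 0.7059
Macro-F1 score = mean = (0.5000 + 0.7368 + 0.7059) / 3 = 0.648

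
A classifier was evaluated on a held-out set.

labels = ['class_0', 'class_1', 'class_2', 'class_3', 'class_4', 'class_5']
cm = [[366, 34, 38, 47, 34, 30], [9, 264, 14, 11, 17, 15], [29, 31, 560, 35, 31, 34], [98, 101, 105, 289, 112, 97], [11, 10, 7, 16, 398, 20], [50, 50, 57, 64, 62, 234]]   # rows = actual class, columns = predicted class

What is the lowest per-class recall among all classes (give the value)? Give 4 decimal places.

0.3603

Per-class recall (TP/(TP+FN)):
  class_0: TP=366, FN=34+38+47+34+30=183 → 366/549 = 0.66667
  class_1: TP=264, FN=9+14+11+17+15=66 → 264/330 = 0.80000
  class_2: TP=560, FN=29+31+35+31+34=160 → 560/720 = 0.77778
  class_3: TP=289, FN=98+101+105+112+97=513 → 289/802 = 0.36035
  class_4: TP=398, FN=11+10+7+16+20=64 → 398/462 = 0.86147
  class_5: TP=234, FN=50+50+57+64+62=283 → 234/517 = 0.45261
Lowest is class 'class_3' with recall = 0.3603.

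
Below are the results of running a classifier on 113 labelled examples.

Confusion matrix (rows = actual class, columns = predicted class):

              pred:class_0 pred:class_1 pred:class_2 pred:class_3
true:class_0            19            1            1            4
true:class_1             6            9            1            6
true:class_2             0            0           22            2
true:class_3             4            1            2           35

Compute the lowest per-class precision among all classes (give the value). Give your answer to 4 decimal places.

Per-class precision (TP/(TP+FP)):
  class_0: TP=19, FP=6+0+4=10 → 19/29 = 0.65517
  class_1: TP=9, FP=1+0+1=2 → 9/11 = 0.81818
  class_2: TP=22, FP=1+1+2=4 → 22/26 = 0.84615
  class_3: TP=35, FP=4+6+2=12 → 35/47 = 0.74468
Lowest is class 'class_0' with precision = 0.6552.

0.6552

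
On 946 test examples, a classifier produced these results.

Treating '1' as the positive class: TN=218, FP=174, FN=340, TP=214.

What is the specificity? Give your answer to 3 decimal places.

0.556

Specificity = TN/(TN+FP) = 218/(218+174) = 0.556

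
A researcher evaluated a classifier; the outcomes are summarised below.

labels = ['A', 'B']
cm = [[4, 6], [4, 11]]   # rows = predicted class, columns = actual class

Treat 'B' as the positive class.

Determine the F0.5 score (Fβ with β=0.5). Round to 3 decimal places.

Fβ = (1+β²)·TP / ((1+β²)·TP + β²·FN + FP), with β²=1/4
= 1.25·11 / (1.25·11 + 0.25·6 + 4) = 0.714

0.714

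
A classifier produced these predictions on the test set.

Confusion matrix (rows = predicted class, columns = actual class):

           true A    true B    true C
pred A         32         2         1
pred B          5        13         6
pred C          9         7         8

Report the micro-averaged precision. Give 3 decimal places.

0.639

Micro-averaging pools counts across classes: ΣTP=53, ΣFP=30, ΣFN=30.
Micro-precision = TP/(TP+FP) on pooled counts = 0.639 (equals overall accuracy in single-label multiclass).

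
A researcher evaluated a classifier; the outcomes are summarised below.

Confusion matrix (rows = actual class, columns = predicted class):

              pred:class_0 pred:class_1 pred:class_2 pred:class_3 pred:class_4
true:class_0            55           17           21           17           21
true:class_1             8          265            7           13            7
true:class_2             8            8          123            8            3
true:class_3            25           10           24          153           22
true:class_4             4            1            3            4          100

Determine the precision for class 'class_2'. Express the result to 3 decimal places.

0.691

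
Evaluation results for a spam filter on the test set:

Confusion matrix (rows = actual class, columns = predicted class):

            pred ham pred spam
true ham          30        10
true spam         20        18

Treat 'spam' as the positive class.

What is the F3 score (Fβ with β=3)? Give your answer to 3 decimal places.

Fβ = (1+β²)·TP / ((1+β²)·TP + β²·FN + FP), with β²=9
= 10·18 / (10·18 + 9·20 + 10) = 0.486

0.486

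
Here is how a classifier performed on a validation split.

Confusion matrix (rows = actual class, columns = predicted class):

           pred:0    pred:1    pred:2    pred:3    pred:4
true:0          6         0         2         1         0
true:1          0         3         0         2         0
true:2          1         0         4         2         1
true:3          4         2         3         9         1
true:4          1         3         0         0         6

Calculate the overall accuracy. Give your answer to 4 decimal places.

Accuracy = trace / total = (6+3+4+9+6=28) / 51 = 28/51 = 0.5490

0.5490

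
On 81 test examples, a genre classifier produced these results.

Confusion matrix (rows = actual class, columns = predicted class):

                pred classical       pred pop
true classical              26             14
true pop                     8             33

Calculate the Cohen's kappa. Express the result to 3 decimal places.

0.456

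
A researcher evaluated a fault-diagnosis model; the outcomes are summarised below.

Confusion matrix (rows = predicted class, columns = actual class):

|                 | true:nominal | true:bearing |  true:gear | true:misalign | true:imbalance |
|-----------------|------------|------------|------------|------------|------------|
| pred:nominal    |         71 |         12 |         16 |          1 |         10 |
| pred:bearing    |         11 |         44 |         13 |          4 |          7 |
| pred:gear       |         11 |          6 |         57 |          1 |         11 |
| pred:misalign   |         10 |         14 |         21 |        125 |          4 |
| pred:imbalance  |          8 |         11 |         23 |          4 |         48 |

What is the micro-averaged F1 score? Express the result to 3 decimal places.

0.635

Micro-averaging pools counts across classes: ΣTP=345, ΣFP=198, ΣFN=198.
Micro-F1 score = 2·TP/(2·TP+FP+FN) on pooled counts = 0.635 (equals overall accuracy in single-label multiclass).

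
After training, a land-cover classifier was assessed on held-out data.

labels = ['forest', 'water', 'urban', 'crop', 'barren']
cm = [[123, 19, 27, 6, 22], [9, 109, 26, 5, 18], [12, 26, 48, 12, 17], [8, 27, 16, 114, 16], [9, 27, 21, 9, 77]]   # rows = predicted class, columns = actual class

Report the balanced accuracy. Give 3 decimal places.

Balanced accuracy = mean of per-class recall.
  forest: recall = 123/161 = 0.7640
  water: recall = 109/208 = 0.5240
  urban: recall = 48/138 = 0.3478
  crop: recall = 114/146 = 0.7808
  barren: recall = 77/150 = 0.5133
Mean = (0.7640 + 0.5240 + 0.3478 + 0.7808 + 0.5133) / 5 = 0.586

0.586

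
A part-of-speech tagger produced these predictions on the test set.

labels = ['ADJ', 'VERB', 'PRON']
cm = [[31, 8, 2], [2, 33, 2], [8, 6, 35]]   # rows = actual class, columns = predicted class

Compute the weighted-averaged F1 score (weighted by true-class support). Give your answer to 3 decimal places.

Per-class F1 score (2·TP/(2·TP+FP+FN)):
  ADJ: TP=31, FP=2+8=10, FN=8+2=10 → 62/82 = 0.7561
  VERB: TP=33, FP=8+6=14, FN=2+2=4 → 66/84 = 0.7857
  PRON: TP=35, FP=2+2=4, FN=8+6=14 → 70/88 = 0.7955
Weighted-F1 score = Σ (supportᵢ/N)·F1 scoreᵢ with N=127: (41/127)·0.7561 + (37/127)·0.7857 + (49/127)·0.7955 = 0.780

0.780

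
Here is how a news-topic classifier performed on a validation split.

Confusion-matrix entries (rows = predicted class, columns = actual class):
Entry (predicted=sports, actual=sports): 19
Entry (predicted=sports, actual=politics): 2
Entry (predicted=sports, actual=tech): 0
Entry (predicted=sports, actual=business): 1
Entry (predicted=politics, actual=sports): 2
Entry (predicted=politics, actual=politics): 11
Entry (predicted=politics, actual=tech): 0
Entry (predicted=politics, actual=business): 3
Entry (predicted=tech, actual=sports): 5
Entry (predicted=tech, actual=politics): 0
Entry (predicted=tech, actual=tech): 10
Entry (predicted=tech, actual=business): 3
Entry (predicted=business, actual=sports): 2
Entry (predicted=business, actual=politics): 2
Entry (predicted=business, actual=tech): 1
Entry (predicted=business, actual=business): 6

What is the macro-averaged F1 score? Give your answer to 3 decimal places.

0.665

Per-class F1 score (2·TP/(2·TP+FP+FN)):
  sports: TP=19, FP=2+0+1=3, FN=2+5+2=9 → 38/50 = 0.7600
  politics: TP=11, FP=2+0+3=5, FN=2+0+2=4 → 22/31 = 0.7097
  tech: TP=10, FP=5+0+3=8, FN=0+0+1=1 → 20/29 = 0.6897
  business: TP=6, FP=2+2+1=5, FN=1+3+3=7 → 12/24 = 0.5000
Macro-F1 score = mean = (0.7600 + 0.7097 + 0.6897 + 0.5000) / 4 = 0.665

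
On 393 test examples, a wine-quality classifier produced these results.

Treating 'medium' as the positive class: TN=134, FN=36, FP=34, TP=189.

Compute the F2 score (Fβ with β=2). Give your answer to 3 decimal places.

0.841

Fβ = (1+β²)·TP / ((1+β²)·TP + β²·FN + FP), with β²=4
= 5·189 / (5·189 + 4·36 + 34) = 0.841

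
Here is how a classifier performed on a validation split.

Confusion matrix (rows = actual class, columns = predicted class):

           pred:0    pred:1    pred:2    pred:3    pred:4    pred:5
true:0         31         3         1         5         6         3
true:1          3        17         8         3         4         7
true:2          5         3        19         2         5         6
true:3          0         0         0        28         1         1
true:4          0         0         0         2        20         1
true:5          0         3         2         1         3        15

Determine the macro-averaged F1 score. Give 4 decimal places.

Per-class F1 score (2·TP/(2·TP+FP+FN)):
  0: TP=31, FP=3+5+0+0+0=8, FN=3+1+5+6+3=18 → 62/88 = 0.70455
  1: TP=17, FP=3+3+0+0+3=9, FN=3+8+3+4+7=25 → 34/68 = 0.50000
  2: TP=19, FP=1+8+0+0+2=11, FN=5+3+2+5+6=21 → 38/70 = 0.54286
  3: TP=28, FP=5+3+2+2+1=13, FN=0+0+0+1+1=2 → 56/71 = 0.78873
  4: TP=20, FP=6+4+5+1+3=19, FN=0+0+0+2+1=3 → 40/62 = 0.64516
  5: TP=15, FP=3+7+6+1+1=18, FN=0+3+2+1+3=9 → 30/57 = 0.52632
Macro-F1 score = mean = (0.70455 + 0.50000 + 0.54286 + 0.78873 + 0.64516 + 0.52632) / 6 = 0.6179

0.6179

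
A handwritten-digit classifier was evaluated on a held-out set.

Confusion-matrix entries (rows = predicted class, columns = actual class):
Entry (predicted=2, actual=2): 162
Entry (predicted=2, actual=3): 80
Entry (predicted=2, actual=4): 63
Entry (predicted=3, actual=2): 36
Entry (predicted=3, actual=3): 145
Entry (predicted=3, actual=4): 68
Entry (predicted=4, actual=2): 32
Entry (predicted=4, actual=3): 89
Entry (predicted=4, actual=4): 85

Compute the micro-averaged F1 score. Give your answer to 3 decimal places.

Micro-averaging pools counts across classes: ΣTP=392, ΣFP=368, ΣFN=368.
Micro-F1 score = 2·TP/(2·TP+FP+FN) on pooled counts = 0.516 (equals overall accuracy in single-label multiclass).

0.516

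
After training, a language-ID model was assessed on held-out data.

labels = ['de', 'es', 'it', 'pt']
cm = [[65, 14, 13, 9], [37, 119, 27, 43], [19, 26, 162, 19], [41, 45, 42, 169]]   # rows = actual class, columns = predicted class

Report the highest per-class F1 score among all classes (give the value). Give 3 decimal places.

0.689

Per-class F1 score (2·TP/(2·TP+FP+FN)):
  de: TP=65, FP=37+19+41=97, FN=14+13+9=36 → 130/263 = 0.4943
  es: TP=119, FP=14+26+45=85, FN=37+27+43=107 → 238/430 = 0.5535
  it: TP=162, FP=13+27+42=82, FN=19+26+19=64 → 324/470 = 0.6894
  pt: TP=169, FP=9+43+19=71, FN=41+45+42=128 → 338/537 = 0.6294
Highest is class 'it' with F1 score = 0.689.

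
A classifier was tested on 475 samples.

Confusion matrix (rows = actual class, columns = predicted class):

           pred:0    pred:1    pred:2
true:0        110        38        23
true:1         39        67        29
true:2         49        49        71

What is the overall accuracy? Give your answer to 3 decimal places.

Accuracy = trace / total = (110+67+71=248) / 475 = 248/475 = 0.522

0.522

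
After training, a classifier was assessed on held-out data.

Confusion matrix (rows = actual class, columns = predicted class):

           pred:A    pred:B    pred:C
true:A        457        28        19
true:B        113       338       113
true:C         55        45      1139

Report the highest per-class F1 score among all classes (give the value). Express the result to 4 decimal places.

0.9076

Per-class F1 score (2·TP/(2·TP+FP+FN)):
  A: TP=457, FP=113+55=168, FN=28+19=47 → 914/1129 = 0.80957
  B: TP=338, FP=28+45=73, FN=113+113=226 → 676/975 = 0.69333
  C: TP=1139, FP=19+113=132, FN=55+45=100 → 2278/2510 = 0.90757
Highest is class 'C' with F1 score = 0.9076.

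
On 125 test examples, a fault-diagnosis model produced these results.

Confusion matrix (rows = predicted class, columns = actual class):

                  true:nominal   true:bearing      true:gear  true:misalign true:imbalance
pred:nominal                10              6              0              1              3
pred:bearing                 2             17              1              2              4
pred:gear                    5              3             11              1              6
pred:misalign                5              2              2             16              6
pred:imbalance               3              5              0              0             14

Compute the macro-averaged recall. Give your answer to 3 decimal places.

Per-class recall (TP/(TP+FN)):
  nominal: TP=10, FN=2+5+5+3=15 → 10/25 = 0.4000
  bearing: TP=17, FN=6+3+2+5=16 → 17/33 = 0.5152
  gear: TP=11, FN=0+1+2+0=3 → 11/14 = 0.7857
  misalign: TP=16, FN=1+2+1+0=4 → 16/20 = 0.8000
  imbalance: TP=14, FN=3+4+6+6=19 → 14/33 = 0.4242
Macro-recall = mean = (0.4000 + 0.5152 + 0.7857 + 0.8000 + 0.4242) / 5 = 0.585

0.585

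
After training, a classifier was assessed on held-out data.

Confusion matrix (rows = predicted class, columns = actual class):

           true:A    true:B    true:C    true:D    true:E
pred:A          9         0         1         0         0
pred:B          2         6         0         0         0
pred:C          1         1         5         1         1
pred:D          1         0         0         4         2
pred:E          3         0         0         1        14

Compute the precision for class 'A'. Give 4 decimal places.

0.9000

Take TP from the diagonal, FP from the rest of the 'A' prediction marginal, FN from the rest of the 'A' actual marginal.
precision = TP/(TP+FP).
A: TP=9, FP=0+1+0+0=1 → 9/10 = 0.90000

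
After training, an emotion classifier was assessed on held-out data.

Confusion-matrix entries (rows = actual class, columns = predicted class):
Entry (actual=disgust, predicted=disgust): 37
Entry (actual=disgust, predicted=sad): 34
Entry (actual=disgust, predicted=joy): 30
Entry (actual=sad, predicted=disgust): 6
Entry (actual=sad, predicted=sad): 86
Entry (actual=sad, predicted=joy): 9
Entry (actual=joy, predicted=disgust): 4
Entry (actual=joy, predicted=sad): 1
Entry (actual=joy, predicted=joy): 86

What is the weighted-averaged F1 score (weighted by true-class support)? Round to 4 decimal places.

Per-class F1 score (2·TP/(2·TP+FP+FN)):
  disgust: TP=37, FP=6+4=10, FN=34+30=64 → 74/148 = 0.50000
  sad: TP=86, FP=34+1=35, FN=6+9=15 → 172/222 = 0.77477
  joy: TP=86, FP=30+9=39, FN=4+1=5 → 172/216 = 0.79630
Weighted-F1 score = Σ (supportᵢ/N)·F1 scoreᵢ with N=293: (101/293)·0.50000 + (101/293)·0.77477 + (91/293)·0.79630 = 0.6867

0.6867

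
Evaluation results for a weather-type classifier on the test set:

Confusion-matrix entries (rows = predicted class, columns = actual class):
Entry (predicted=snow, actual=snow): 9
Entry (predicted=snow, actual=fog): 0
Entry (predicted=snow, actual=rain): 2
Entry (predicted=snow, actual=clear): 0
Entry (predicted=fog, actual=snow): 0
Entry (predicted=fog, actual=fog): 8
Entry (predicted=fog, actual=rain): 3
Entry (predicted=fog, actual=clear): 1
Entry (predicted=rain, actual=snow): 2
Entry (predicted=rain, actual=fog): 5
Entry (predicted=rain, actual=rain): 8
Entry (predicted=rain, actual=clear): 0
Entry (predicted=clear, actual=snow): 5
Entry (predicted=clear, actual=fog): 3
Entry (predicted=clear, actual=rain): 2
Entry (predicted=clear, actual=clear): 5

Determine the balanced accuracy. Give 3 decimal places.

0.607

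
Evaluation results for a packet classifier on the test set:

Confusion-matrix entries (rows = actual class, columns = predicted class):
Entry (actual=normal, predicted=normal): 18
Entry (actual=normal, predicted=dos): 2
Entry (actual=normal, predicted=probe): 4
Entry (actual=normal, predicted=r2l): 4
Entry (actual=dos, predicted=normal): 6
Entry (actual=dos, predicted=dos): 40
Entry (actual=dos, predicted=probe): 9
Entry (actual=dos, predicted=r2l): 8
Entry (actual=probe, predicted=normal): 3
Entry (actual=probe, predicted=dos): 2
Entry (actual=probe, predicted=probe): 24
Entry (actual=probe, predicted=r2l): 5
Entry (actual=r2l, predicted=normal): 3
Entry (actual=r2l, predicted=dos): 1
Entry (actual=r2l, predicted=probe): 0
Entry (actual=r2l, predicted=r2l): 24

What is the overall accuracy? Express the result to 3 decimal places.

0.693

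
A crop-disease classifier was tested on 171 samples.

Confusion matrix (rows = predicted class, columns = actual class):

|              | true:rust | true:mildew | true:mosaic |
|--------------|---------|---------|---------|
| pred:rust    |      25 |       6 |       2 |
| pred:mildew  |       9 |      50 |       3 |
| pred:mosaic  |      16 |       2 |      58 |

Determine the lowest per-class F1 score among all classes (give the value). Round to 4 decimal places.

Per-class F1 score (2·TP/(2·TP+FP+FN)):
  rust: TP=25, FP=6+2=8, FN=9+16=25 → 50/83 = 0.60241
  mildew: TP=50, FP=9+3=12, FN=6+2=8 → 100/120 = 0.83333
  mosaic: TP=58, FP=16+2=18, FN=2+3=5 → 116/139 = 0.83453
Lowest is class 'rust' with F1 score = 0.6024.

0.6024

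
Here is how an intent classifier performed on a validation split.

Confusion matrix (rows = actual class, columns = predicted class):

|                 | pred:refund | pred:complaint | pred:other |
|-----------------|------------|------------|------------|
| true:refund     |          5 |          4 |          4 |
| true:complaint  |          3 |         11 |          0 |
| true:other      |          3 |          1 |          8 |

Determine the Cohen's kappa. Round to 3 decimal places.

0.421

Observed agreement pₒ = trace/N = 24/39 = 0.6154
Expected agreement pₑ = Σ (rowᵢ·colᵢ)/N² = (13·11 + 14·16 + 12·12)/39² = 0.3360
κ = (pₒ − pₑ)/(1 − pₑ) = (0.6154 − 0.3360)/(1 − 0.3360) = 0.421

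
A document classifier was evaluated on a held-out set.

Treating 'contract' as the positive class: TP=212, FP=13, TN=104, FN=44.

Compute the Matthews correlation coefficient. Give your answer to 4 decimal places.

MCC = (TP·TN − FP·FN) / √((TP+FP)(TP+FN)(TN+FP)(TN+FN))
Numerator = 212·104 − 13·44 = 21476
Denominator = √(225·256·117·148) = √997401600 = 31581.6656
MCC = 21476 / 31581.6656 = 0.6800

0.6800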